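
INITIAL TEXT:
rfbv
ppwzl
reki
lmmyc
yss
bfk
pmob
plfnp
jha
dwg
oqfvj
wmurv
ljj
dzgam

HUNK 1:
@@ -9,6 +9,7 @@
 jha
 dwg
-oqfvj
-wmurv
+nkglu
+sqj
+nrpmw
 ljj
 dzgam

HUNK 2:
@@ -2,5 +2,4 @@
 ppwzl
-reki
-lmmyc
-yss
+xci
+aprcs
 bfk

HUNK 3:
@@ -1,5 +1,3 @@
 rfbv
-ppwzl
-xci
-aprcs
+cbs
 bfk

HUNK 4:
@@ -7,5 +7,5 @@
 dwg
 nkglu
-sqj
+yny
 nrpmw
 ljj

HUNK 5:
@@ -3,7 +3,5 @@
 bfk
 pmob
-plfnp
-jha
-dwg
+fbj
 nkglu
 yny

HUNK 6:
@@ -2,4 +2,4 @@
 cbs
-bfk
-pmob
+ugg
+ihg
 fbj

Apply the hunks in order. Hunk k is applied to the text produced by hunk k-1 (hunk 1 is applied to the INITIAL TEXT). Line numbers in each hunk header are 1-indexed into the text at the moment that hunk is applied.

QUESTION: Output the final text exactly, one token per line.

Answer: rfbv
cbs
ugg
ihg
fbj
nkglu
yny
nrpmw
ljj
dzgam

Derivation:
Hunk 1: at line 9 remove [oqfvj,wmurv] add [nkglu,sqj,nrpmw] -> 15 lines: rfbv ppwzl reki lmmyc yss bfk pmob plfnp jha dwg nkglu sqj nrpmw ljj dzgam
Hunk 2: at line 2 remove [reki,lmmyc,yss] add [xci,aprcs] -> 14 lines: rfbv ppwzl xci aprcs bfk pmob plfnp jha dwg nkglu sqj nrpmw ljj dzgam
Hunk 3: at line 1 remove [ppwzl,xci,aprcs] add [cbs] -> 12 lines: rfbv cbs bfk pmob plfnp jha dwg nkglu sqj nrpmw ljj dzgam
Hunk 4: at line 7 remove [sqj] add [yny] -> 12 lines: rfbv cbs bfk pmob plfnp jha dwg nkglu yny nrpmw ljj dzgam
Hunk 5: at line 3 remove [plfnp,jha,dwg] add [fbj] -> 10 lines: rfbv cbs bfk pmob fbj nkglu yny nrpmw ljj dzgam
Hunk 6: at line 2 remove [bfk,pmob] add [ugg,ihg] -> 10 lines: rfbv cbs ugg ihg fbj nkglu yny nrpmw ljj dzgam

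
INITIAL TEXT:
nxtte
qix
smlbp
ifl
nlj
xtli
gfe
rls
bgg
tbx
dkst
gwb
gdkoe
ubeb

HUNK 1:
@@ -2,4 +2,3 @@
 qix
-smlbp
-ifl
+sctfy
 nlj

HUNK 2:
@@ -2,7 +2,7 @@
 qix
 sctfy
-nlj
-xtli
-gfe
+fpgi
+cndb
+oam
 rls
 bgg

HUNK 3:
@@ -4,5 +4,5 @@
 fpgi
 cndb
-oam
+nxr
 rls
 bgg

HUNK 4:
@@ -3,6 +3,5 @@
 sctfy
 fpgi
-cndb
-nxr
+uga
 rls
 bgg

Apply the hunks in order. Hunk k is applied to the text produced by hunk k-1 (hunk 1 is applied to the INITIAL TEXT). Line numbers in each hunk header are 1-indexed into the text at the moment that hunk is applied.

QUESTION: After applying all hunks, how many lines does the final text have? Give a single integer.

Answer: 12

Derivation:
Hunk 1: at line 2 remove [smlbp,ifl] add [sctfy] -> 13 lines: nxtte qix sctfy nlj xtli gfe rls bgg tbx dkst gwb gdkoe ubeb
Hunk 2: at line 2 remove [nlj,xtli,gfe] add [fpgi,cndb,oam] -> 13 lines: nxtte qix sctfy fpgi cndb oam rls bgg tbx dkst gwb gdkoe ubeb
Hunk 3: at line 4 remove [oam] add [nxr] -> 13 lines: nxtte qix sctfy fpgi cndb nxr rls bgg tbx dkst gwb gdkoe ubeb
Hunk 4: at line 3 remove [cndb,nxr] add [uga] -> 12 lines: nxtte qix sctfy fpgi uga rls bgg tbx dkst gwb gdkoe ubeb
Final line count: 12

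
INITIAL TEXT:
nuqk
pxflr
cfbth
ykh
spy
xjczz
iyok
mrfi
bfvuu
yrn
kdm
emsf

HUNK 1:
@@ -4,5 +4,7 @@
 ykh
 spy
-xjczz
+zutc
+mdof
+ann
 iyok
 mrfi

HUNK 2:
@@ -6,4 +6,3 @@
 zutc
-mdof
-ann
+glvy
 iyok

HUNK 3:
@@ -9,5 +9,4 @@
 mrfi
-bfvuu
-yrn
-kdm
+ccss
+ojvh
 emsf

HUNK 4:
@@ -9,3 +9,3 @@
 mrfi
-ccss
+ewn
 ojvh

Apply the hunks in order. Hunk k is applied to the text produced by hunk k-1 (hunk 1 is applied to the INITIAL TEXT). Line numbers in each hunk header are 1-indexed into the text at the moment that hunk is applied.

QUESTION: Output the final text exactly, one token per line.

Answer: nuqk
pxflr
cfbth
ykh
spy
zutc
glvy
iyok
mrfi
ewn
ojvh
emsf

Derivation:
Hunk 1: at line 4 remove [xjczz] add [zutc,mdof,ann] -> 14 lines: nuqk pxflr cfbth ykh spy zutc mdof ann iyok mrfi bfvuu yrn kdm emsf
Hunk 2: at line 6 remove [mdof,ann] add [glvy] -> 13 lines: nuqk pxflr cfbth ykh spy zutc glvy iyok mrfi bfvuu yrn kdm emsf
Hunk 3: at line 9 remove [bfvuu,yrn,kdm] add [ccss,ojvh] -> 12 lines: nuqk pxflr cfbth ykh spy zutc glvy iyok mrfi ccss ojvh emsf
Hunk 4: at line 9 remove [ccss] add [ewn] -> 12 lines: nuqk pxflr cfbth ykh spy zutc glvy iyok mrfi ewn ojvh emsf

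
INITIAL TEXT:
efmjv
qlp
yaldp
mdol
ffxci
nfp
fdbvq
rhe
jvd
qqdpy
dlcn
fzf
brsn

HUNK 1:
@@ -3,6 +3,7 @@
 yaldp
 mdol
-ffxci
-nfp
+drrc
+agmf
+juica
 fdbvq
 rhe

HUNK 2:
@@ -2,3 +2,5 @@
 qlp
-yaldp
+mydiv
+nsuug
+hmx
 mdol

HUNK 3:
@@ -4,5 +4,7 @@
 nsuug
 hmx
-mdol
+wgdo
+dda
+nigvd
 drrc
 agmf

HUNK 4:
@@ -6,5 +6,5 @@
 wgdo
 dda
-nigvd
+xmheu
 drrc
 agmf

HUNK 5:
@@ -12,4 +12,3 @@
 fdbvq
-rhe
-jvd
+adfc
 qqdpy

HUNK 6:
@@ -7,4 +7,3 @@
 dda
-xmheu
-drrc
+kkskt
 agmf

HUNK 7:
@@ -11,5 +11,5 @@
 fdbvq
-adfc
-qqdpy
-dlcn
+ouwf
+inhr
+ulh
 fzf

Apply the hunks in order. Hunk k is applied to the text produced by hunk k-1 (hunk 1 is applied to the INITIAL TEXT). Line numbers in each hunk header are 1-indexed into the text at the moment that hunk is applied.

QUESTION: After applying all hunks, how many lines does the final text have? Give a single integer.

Hunk 1: at line 3 remove [ffxci,nfp] add [drrc,agmf,juica] -> 14 lines: efmjv qlp yaldp mdol drrc agmf juica fdbvq rhe jvd qqdpy dlcn fzf brsn
Hunk 2: at line 2 remove [yaldp] add [mydiv,nsuug,hmx] -> 16 lines: efmjv qlp mydiv nsuug hmx mdol drrc agmf juica fdbvq rhe jvd qqdpy dlcn fzf brsn
Hunk 3: at line 4 remove [mdol] add [wgdo,dda,nigvd] -> 18 lines: efmjv qlp mydiv nsuug hmx wgdo dda nigvd drrc agmf juica fdbvq rhe jvd qqdpy dlcn fzf brsn
Hunk 4: at line 6 remove [nigvd] add [xmheu] -> 18 lines: efmjv qlp mydiv nsuug hmx wgdo dda xmheu drrc agmf juica fdbvq rhe jvd qqdpy dlcn fzf brsn
Hunk 5: at line 12 remove [rhe,jvd] add [adfc] -> 17 lines: efmjv qlp mydiv nsuug hmx wgdo dda xmheu drrc agmf juica fdbvq adfc qqdpy dlcn fzf brsn
Hunk 6: at line 7 remove [xmheu,drrc] add [kkskt] -> 16 lines: efmjv qlp mydiv nsuug hmx wgdo dda kkskt agmf juica fdbvq adfc qqdpy dlcn fzf brsn
Hunk 7: at line 11 remove [adfc,qqdpy,dlcn] add [ouwf,inhr,ulh] -> 16 lines: efmjv qlp mydiv nsuug hmx wgdo dda kkskt agmf juica fdbvq ouwf inhr ulh fzf brsn
Final line count: 16

Answer: 16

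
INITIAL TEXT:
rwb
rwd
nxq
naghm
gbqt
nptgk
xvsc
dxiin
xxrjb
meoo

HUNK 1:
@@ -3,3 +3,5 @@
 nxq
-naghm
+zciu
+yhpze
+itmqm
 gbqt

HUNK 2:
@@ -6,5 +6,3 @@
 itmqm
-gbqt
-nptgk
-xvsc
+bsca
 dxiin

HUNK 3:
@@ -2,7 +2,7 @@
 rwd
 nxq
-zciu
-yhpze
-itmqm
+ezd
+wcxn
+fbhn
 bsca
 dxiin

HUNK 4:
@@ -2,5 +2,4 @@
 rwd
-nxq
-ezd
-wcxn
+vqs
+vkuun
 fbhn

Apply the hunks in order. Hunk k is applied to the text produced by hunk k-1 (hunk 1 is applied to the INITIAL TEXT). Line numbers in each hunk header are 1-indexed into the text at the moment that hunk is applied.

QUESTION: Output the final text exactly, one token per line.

Hunk 1: at line 3 remove [naghm] add [zciu,yhpze,itmqm] -> 12 lines: rwb rwd nxq zciu yhpze itmqm gbqt nptgk xvsc dxiin xxrjb meoo
Hunk 2: at line 6 remove [gbqt,nptgk,xvsc] add [bsca] -> 10 lines: rwb rwd nxq zciu yhpze itmqm bsca dxiin xxrjb meoo
Hunk 3: at line 2 remove [zciu,yhpze,itmqm] add [ezd,wcxn,fbhn] -> 10 lines: rwb rwd nxq ezd wcxn fbhn bsca dxiin xxrjb meoo
Hunk 4: at line 2 remove [nxq,ezd,wcxn] add [vqs,vkuun] -> 9 lines: rwb rwd vqs vkuun fbhn bsca dxiin xxrjb meoo

Answer: rwb
rwd
vqs
vkuun
fbhn
bsca
dxiin
xxrjb
meoo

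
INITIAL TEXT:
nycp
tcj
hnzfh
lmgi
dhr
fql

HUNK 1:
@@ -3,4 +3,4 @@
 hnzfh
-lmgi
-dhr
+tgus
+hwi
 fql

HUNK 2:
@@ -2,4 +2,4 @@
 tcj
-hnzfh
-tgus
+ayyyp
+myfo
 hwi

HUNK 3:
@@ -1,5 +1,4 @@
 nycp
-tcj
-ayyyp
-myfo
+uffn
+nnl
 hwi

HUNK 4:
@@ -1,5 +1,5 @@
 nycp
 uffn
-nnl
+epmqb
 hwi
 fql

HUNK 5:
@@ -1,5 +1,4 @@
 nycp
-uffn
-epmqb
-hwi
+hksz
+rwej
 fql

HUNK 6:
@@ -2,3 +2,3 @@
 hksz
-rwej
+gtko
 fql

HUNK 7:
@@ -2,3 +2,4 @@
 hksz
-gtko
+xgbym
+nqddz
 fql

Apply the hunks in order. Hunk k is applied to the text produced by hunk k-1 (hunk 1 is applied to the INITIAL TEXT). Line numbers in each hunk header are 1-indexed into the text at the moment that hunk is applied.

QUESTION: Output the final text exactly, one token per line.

Answer: nycp
hksz
xgbym
nqddz
fql

Derivation:
Hunk 1: at line 3 remove [lmgi,dhr] add [tgus,hwi] -> 6 lines: nycp tcj hnzfh tgus hwi fql
Hunk 2: at line 2 remove [hnzfh,tgus] add [ayyyp,myfo] -> 6 lines: nycp tcj ayyyp myfo hwi fql
Hunk 3: at line 1 remove [tcj,ayyyp,myfo] add [uffn,nnl] -> 5 lines: nycp uffn nnl hwi fql
Hunk 4: at line 1 remove [nnl] add [epmqb] -> 5 lines: nycp uffn epmqb hwi fql
Hunk 5: at line 1 remove [uffn,epmqb,hwi] add [hksz,rwej] -> 4 lines: nycp hksz rwej fql
Hunk 6: at line 2 remove [rwej] add [gtko] -> 4 lines: nycp hksz gtko fql
Hunk 7: at line 2 remove [gtko] add [xgbym,nqddz] -> 5 lines: nycp hksz xgbym nqddz fql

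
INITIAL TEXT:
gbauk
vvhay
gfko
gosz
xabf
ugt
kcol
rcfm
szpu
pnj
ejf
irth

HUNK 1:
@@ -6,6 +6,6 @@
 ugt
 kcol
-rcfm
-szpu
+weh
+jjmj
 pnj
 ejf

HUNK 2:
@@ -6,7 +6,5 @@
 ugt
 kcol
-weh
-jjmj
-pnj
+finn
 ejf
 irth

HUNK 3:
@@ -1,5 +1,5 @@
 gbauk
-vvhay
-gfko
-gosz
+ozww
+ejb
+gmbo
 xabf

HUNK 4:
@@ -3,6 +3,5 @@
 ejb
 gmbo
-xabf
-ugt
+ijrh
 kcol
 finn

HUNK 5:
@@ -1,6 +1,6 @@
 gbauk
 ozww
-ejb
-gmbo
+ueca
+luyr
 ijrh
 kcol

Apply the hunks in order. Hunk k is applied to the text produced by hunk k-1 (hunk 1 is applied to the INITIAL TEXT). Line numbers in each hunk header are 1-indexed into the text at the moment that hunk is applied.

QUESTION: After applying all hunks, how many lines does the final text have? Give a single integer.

Answer: 9

Derivation:
Hunk 1: at line 6 remove [rcfm,szpu] add [weh,jjmj] -> 12 lines: gbauk vvhay gfko gosz xabf ugt kcol weh jjmj pnj ejf irth
Hunk 2: at line 6 remove [weh,jjmj,pnj] add [finn] -> 10 lines: gbauk vvhay gfko gosz xabf ugt kcol finn ejf irth
Hunk 3: at line 1 remove [vvhay,gfko,gosz] add [ozww,ejb,gmbo] -> 10 lines: gbauk ozww ejb gmbo xabf ugt kcol finn ejf irth
Hunk 4: at line 3 remove [xabf,ugt] add [ijrh] -> 9 lines: gbauk ozww ejb gmbo ijrh kcol finn ejf irth
Hunk 5: at line 1 remove [ejb,gmbo] add [ueca,luyr] -> 9 lines: gbauk ozww ueca luyr ijrh kcol finn ejf irth
Final line count: 9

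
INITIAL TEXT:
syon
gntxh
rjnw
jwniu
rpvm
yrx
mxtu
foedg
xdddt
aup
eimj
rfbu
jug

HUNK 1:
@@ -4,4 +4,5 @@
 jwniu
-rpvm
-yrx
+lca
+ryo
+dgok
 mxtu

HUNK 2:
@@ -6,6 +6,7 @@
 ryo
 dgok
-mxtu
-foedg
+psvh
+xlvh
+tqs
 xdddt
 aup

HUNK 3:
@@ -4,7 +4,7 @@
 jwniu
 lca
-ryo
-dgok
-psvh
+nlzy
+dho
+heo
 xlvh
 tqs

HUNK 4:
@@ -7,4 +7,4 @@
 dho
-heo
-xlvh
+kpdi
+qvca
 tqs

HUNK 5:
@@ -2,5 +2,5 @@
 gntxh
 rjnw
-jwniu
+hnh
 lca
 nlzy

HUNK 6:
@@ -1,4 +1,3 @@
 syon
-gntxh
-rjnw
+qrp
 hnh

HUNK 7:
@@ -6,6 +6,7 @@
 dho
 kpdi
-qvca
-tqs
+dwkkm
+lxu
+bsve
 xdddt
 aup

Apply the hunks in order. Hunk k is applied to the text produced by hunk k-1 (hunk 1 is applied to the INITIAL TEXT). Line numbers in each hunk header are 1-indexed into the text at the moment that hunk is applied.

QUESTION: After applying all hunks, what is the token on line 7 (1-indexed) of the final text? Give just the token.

Answer: kpdi

Derivation:
Hunk 1: at line 4 remove [rpvm,yrx] add [lca,ryo,dgok] -> 14 lines: syon gntxh rjnw jwniu lca ryo dgok mxtu foedg xdddt aup eimj rfbu jug
Hunk 2: at line 6 remove [mxtu,foedg] add [psvh,xlvh,tqs] -> 15 lines: syon gntxh rjnw jwniu lca ryo dgok psvh xlvh tqs xdddt aup eimj rfbu jug
Hunk 3: at line 4 remove [ryo,dgok,psvh] add [nlzy,dho,heo] -> 15 lines: syon gntxh rjnw jwniu lca nlzy dho heo xlvh tqs xdddt aup eimj rfbu jug
Hunk 4: at line 7 remove [heo,xlvh] add [kpdi,qvca] -> 15 lines: syon gntxh rjnw jwniu lca nlzy dho kpdi qvca tqs xdddt aup eimj rfbu jug
Hunk 5: at line 2 remove [jwniu] add [hnh] -> 15 lines: syon gntxh rjnw hnh lca nlzy dho kpdi qvca tqs xdddt aup eimj rfbu jug
Hunk 6: at line 1 remove [gntxh,rjnw] add [qrp] -> 14 lines: syon qrp hnh lca nlzy dho kpdi qvca tqs xdddt aup eimj rfbu jug
Hunk 7: at line 6 remove [qvca,tqs] add [dwkkm,lxu,bsve] -> 15 lines: syon qrp hnh lca nlzy dho kpdi dwkkm lxu bsve xdddt aup eimj rfbu jug
Final line 7: kpdi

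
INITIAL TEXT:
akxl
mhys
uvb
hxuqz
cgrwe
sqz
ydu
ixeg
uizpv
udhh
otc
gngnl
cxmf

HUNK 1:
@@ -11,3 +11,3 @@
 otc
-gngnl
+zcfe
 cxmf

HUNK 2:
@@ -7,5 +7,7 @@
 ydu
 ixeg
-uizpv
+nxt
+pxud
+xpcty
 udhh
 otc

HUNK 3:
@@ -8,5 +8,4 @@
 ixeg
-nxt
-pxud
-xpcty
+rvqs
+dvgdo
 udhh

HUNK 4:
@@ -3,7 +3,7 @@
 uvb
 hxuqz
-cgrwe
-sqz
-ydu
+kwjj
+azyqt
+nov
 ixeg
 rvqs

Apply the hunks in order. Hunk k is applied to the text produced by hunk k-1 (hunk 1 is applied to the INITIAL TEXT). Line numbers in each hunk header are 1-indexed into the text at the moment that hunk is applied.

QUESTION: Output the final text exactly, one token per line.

Hunk 1: at line 11 remove [gngnl] add [zcfe] -> 13 lines: akxl mhys uvb hxuqz cgrwe sqz ydu ixeg uizpv udhh otc zcfe cxmf
Hunk 2: at line 7 remove [uizpv] add [nxt,pxud,xpcty] -> 15 lines: akxl mhys uvb hxuqz cgrwe sqz ydu ixeg nxt pxud xpcty udhh otc zcfe cxmf
Hunk 3: at line 8 remove [nxt,pxud,xpcty] add [rvqs,dvgdo] -> 14 lines: akxl mhys uvb hxuqz cgrwe sqz ydu ixeg rvqs dvgdo udhh otc zcfe cxmf
Hunk 4: at line 3 remove [cgrwe,sqz,ydu] add [kwjj,azyqt,nov] -> 14 lines: akxl mhys uvb hxuqz kwjj azyqt nov ixeg rvqs dvgdo udhh otc zcfe cxmf

Answer: akxl
mhys
uvb
hxuqz
kwjj
azyqt
nov
ixeg
rvqs
dvgdo
udhh
otc
zcfe
cxmf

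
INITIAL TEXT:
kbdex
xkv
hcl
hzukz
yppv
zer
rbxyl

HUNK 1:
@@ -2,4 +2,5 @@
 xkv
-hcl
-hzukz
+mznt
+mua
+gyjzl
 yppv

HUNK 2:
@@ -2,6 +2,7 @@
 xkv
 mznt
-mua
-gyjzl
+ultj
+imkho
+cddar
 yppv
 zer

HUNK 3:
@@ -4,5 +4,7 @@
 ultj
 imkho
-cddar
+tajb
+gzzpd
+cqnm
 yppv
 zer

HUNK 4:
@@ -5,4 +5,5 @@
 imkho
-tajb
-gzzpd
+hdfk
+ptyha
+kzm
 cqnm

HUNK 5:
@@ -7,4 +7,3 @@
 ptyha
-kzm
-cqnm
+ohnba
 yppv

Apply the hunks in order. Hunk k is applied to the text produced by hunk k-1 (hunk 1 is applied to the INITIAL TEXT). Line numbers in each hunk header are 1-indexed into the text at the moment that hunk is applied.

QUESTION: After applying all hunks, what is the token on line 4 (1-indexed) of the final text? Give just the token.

Answer: ultj

Derivation:
Hunk 1: at line 2 remove [hcl,hzukz] add [mznt,mua,gyjzl] -> 8 lines: kbdex xkv mznt mua gyjzl yppv zer rbxyl
Hunk 2: at line 2 remove [mua,gyjzl] add [ultj,imkho,cddar] -> 9 lines: kbdex xkv mznt ultj imkho cddar yppv zer rbxyl
Hunk 3: at line 4 remove [cddar] add [tajb,gzzpd,cqnm] -> 11 lines: kbdex xkv mznt ultj imkho tajb gzzpd cqnm yppv zer rbxyl
Hunk 4: at line 5 remove [tajb,gzzpd] add [hdfk,ptyha,kzm] -> 12 lines: kbdex xkv mznt ultj imkho hdfk ptyha kzm cqnm yppv zer rbxyl
Hunk 5: at line 7 remove [kzm,cqnm] add [ohnba] -> 11 lines: kbdex xkv mznt ultj imkho hdfk ptyha ohnba yppv zer rbxyl
Final line 4: ultj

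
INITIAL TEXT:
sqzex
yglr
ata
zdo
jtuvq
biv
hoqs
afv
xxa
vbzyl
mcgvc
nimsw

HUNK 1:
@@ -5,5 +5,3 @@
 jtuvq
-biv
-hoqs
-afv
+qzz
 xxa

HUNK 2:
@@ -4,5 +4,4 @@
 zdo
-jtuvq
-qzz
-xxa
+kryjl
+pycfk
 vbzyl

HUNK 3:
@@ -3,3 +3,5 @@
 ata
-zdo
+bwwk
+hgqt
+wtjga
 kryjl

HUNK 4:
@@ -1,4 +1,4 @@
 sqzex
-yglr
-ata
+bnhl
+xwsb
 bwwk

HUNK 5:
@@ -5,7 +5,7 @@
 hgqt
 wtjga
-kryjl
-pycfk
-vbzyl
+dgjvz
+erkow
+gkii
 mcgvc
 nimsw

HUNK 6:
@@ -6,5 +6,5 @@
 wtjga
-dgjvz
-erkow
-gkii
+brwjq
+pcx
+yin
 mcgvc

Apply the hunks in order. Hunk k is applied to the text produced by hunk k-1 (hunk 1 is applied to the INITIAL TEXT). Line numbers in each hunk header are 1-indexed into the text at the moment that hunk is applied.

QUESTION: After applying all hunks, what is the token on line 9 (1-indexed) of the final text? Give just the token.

Hunk 1: at line 5 remove [biv,hoqs,afv] add [qzz] -> 10 lines: sqzex yglr ata zdo jtuvq qzz xxa vbzyl mcgvc nimsw
Hunk 2: at line 4 remove [jtuvq,qzz,xxa] add [kryjl,pycfk] -> 9 lines: sqzex yglr ata zdo kryjl pycfk vbzyl mcgvc nimsw
Hunk 3: at line 3 remove [zdo] add [bwwk,hgqt,wtjga] -> 11 lines: sqzex yglr ata bwwk hgqt wtjga kryjl pycfk vbzyl mcgvc nimsw
Hunk 4: at line 1 remove [yglr,ata] add [bnhl,xwsb] -> 11 lines: sqzex bnhl xwsb bwwk hgqt wtjga kryjl pycfk vbzyl mcgvc nimsw
Hunk 5: at line 5 remove [kryjl,pycfk,vbzyl] add [dgjvz,erkow,gkii] -> 11 lines: sqzex bnhl xwsb bwwk hgqt wtjga dgjvz erkow gkii mcgvc nimsw
Hunk 6: at line 6 remove [dgjvz,erkow,gkii] add [brwjq,pcx,yin] -> 11 lines: sqzex bnhl xwsb bwwk hgqt wtjga brwjq pcx yin mcgvc nimsw
Final line 9: yin

Answer: yin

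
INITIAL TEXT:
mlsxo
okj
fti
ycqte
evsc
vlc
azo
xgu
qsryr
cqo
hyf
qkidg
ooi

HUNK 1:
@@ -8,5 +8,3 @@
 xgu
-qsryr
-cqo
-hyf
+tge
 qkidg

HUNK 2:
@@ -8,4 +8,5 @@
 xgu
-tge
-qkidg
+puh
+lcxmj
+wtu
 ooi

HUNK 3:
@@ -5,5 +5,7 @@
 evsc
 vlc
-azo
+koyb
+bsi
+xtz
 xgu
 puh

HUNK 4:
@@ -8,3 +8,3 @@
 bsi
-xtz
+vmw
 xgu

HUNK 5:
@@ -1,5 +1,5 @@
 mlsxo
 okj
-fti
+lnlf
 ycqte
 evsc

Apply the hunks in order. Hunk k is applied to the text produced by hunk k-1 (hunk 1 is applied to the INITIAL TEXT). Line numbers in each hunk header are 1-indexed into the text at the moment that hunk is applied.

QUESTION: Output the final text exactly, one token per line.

Hunk 1: at line 8 remove [qsryr,cqo,hyf] add [tge] -> 11 lines: mlsxo okj fti ycqte evsc vlc azo xgu tge qkidg ooi
Hunk 2: at line 8 remove [tge,qkidg] add [puh,lcxmj,wtu] -> 12 lines: mlsxo okj fti ycqte evsc vlc azo xgu puh lcxmj wtu ooi
Hunk 3: at line 5 remove [azo] add [koyb,bsi,xtz] -> 14 lines: mlsxo okj fti ycqte evsc vlc koyb bsi xtz xgu puh lcxmj wtu ooi
Hunk 4: at line 8 remove [xtz] add [vmw] -> 14 lines: mlsxo okj fti ycqte evsc vlc koyb bsi vmw xgu puh lcxmj wtu ooi
Hunk 5: at line 1 remove [fti] add [lnlf] -> 14 lines: mlsxo okj lnlf ycqte evsc vlc koyb bsi vmw xgu puh lcxmj wtu ooi

Answer: mlsxo
okj
lnlf
ycqte
evsc
vlc
koyb
bsi
vmw
xgu
puh
lcxmj
wtu
ooi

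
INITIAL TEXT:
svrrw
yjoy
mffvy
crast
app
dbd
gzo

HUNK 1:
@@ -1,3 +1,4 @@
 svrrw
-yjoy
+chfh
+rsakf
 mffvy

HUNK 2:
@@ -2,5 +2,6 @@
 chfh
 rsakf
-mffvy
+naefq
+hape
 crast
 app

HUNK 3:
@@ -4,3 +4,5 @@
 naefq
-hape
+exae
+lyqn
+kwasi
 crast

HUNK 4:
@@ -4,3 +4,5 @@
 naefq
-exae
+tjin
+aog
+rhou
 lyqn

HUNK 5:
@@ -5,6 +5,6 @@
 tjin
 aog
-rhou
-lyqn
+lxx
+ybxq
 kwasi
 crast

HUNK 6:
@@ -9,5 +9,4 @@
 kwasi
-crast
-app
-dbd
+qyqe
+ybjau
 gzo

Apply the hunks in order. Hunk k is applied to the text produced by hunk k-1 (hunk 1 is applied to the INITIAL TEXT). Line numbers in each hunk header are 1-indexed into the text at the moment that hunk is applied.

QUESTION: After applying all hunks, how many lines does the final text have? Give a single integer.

Answer: 12

Derivation:
Hunk 1: at line 1 remove [yjoy] add [chfh,rsakf] -> 8 lines: svrrw chfh rsakf mffvy crast app dbd gzo
Hunk 2: at line 2 remove [mffvy] add [naefq,hape] -> 9 lines: svrrw chfh rsakf naefq hape crast app dbd gzo
Hunk 3: at line 4 remove [hape] add [exae,lyqn,kwasi] -> 11 lines: svrrw chfh rsakf naefq exae lyqn kwasi crast app dbd gzo
Hunk 4: at line 4 remove [exae] add [tjin,aog,rhou] -> 13 lines: svrrw chfh rsakf naefq tjin aog rhou lyqn kwasi crast app dbd gzo
Hunk 5: at line 5 remove [rhou,lyqn] add [lxx,ybxq] -> 13 lines: svrrw chfh rsakf naefq tjin aog lxx ybxq kwasi crast app dbd gzo
Hunk 6: at line 9 remove [crast,app,dbd] add [qyqe,ybjau] -> 12 lines: svrrw chfh rsakf naefq tjin aog lxx ybxq kwasi qyqe ybjau gzo
Final line count: 12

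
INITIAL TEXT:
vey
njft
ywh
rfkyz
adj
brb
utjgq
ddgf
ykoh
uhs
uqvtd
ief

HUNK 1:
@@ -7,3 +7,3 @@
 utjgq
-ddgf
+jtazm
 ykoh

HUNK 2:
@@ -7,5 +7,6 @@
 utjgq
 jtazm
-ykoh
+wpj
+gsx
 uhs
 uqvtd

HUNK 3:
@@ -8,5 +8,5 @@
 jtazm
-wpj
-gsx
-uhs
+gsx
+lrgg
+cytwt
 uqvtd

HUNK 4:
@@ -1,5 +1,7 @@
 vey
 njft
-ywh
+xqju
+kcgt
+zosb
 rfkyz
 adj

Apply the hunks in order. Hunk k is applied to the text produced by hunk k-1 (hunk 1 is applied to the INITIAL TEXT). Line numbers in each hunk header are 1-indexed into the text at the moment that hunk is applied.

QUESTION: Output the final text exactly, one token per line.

Hunk 1: at line 7 remove [ddgf] add [jtazm] -> 12 lines: vey njft ywh rfkyz adj brb utjgq jtazm ykoh uhs uqvtd ief
Hunk 2: at line 7 remove [ykoh] add [wpj,gsx] -> 13 lines: vey njft ywh rfkyz adj brb utjgq jtazm wpj gsx uhs uqvtd ief
Hunk 3: at line 8 remove [wpj,gsx,uhs] add [gsx,lrgg,cytwt] -> 13 lines: vey njft ywh rfkyz adj brb utjgq jtazm gsx lrgg cytwt uqvtd ief
Hunk 4: at line 1 remove [ywh] add [xqju,kcgt,zosb] -> 15 lines: vey njft xqju kcgt zosb rfkyz adj brb utjgq jtazm gsx lrgg cytwt uqvtd ief

Answer: vey
njft
xqju
kcgt
zosb
rfkyz
adj
brb
utjgq
jtazm
gsx
lrgg
cytwt
uqvtd
ief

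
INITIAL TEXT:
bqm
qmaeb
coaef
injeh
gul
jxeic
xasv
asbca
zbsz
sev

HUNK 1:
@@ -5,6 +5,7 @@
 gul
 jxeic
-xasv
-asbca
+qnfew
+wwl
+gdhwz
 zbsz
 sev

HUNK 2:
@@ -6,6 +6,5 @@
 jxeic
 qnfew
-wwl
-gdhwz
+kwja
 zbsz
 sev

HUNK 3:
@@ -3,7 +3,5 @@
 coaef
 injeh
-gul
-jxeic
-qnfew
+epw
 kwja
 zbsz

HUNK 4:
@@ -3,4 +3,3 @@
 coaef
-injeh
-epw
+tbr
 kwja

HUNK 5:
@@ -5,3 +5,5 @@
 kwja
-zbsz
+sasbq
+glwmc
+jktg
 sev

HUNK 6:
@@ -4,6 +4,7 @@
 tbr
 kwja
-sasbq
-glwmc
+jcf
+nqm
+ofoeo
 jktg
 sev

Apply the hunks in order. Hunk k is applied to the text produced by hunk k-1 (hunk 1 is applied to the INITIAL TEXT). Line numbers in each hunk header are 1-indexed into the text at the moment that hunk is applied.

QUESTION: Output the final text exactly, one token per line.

Answer: bqm
qmaeb
coaef
tbr
kwja
jcf
nqm
ofoeo
jktg
sev

Derivation:
Hunk 1: at line 5 remove [xasv,asbca] add [qnfew,wwl,gdhwz] -> 11 lines: bqm qmaeb coaef injeh gul jxeic qnfew wwl gdhwz zbsz sev
Hunk 2: at line 6 remove [wwl,gdhwz] add [kwja] -> 10 lines: bqm qmaeb coaef injeh gul jxeic qnfew kwja zbsz sev
Hunk 3: at line 3 remove [gul,jxeic,qnfew] add [epw] -> 8 lines: bqm qmaeb coaef injeh epw kwja zbsz sev
Hunk 4: at line 3 remove [injeh,epw] add [tbr] -> 7 lines: bqm qmaeb coaef tbr kwja zbsz sev
Hunk 5: at line 5 remove [zbsz] add [sasbq,glwmc,jktg] -> 9 lines: bqm qmaeb coaef tbr kwja sasbq glwmc jktg sev
Hunk 6: at line 4 remove [sasbq,glwmc] add [jcf,nqm,ofoeo] -> 10 lines: bqm qmaeb coaef tbr kwja jcf nqm ofoeo jktg sev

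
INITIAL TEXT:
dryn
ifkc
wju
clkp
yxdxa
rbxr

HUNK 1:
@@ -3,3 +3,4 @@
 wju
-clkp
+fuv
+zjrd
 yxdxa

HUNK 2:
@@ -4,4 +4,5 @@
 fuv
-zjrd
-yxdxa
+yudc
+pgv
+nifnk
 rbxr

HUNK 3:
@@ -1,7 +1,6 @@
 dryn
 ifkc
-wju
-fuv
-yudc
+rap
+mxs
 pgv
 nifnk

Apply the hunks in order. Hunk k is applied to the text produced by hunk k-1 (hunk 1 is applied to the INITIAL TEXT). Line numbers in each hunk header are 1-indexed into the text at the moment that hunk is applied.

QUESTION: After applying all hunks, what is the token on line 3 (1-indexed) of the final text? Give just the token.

Hunk 1: at line 3 remove [clkp] add [fuv,zjrd] -> 7 lines: dryn ifkc wju fuv zjrd yxdxa rbxr
Hunk 2: at line 4 remove [zjrd,yxdxa] add [yudc,pgv,nifnk] -> 8 lines: dryn ifkc wju fuv yudc pgv nifnk rbxr
Hunk 3: at line 1 remove [wju,fuv,yudc] add [rap,mxs] -> 7 lines: dryn ifkc rap mxs pgv nifnk rbxr
Final line 3: rap

Answer: rap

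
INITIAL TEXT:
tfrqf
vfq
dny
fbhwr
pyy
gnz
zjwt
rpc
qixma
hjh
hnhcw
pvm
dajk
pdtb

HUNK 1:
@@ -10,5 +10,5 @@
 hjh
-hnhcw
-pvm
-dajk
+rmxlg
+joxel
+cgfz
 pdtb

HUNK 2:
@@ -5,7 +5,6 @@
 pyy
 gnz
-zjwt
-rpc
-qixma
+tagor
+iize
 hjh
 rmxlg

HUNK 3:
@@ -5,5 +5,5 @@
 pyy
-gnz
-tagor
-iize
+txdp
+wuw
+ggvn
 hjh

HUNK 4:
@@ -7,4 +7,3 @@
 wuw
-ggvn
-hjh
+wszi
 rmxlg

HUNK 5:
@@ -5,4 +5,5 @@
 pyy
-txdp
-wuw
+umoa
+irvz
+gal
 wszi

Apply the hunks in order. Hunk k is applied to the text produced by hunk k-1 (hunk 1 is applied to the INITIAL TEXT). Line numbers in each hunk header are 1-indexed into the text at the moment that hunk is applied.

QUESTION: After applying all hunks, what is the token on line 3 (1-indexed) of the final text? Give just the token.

Answer: dny

Derivation:
Hunk 1: at line 10 remove [hnhcw,pvm,dajk] add [rmxlg,joxel,cgfz] -> 14 lines: tfrqf vfq dny fbhwr pyy gnz zjwt rpc qixma hjh rmxlg joxel cgfz pdtb
Hunk 2: at line 5 remove [zjwt,rpc,qixma] add [tagor,iize] -> 13 lines: tfrqf vfq dny fbhwr pyy gnz tagor iize hjh rmxlg joxel cgfz pdtb
Hunk 3: at line 5 remove [gnz,tagor,iize] add [txdp,wuw,ggvn] -> 13 lines: tfrqf vfq dny fbhwr pyy txdp wuw ggvn hjh rmxlg joxel cgfz pdtb
Hunk 4: at line 7 remove [ggvn,hjh] add [wszi] -> 12 lines: tfrqf vfq dny fbhwr pyy txdp wuw wszi rmxlg joxel cgfz pdtb
Hunk 5: at line 5 remove [txdp,wuw] add [umoa,irvz,gal] -> 13 lines: tfrqf vfq dny fbhwr pyy umoa irvz gal wszi rmxlg joxel cgfz pdtb
Final line 3: dny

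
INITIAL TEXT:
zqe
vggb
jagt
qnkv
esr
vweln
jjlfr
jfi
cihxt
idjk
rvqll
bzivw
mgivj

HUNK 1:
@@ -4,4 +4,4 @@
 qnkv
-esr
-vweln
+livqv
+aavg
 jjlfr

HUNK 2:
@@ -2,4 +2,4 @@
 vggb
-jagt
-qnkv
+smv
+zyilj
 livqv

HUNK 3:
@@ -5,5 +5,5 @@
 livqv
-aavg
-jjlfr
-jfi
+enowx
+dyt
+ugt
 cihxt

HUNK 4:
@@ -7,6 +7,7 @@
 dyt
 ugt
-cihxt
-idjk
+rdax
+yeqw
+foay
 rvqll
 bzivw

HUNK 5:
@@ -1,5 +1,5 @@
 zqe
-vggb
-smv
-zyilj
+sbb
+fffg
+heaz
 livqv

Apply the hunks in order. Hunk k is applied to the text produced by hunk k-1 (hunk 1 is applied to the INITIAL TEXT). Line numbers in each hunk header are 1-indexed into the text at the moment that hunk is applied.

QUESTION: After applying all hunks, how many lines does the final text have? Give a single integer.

Answer: 14

Derivation:
Hunk 1: at line 4 remove [esr,vweln] add [livqv,aavg] -> 13 lines: zqe vggb jagt qnkv livqv aavg jjlfr jfi cihxt idjk rvqll bzivw mgivj
Hunk 2: at line 2 remove [jagt,qnkv] add [smv,zyilj] -> 13 lines: zqe vggb smv zyilj livqv aavg jjlfr jfi cihxt idjk rvqll bzivw mgivj
Hunk 3: at line 5 remove [aavg,jjlfr,jfi] add [enowx,dyt,ugt] -> 13 lines: zqe vggb smv zyilj livqv enowx dyt ugt cihxt idjk rvqll bzivw mgivj
Hunk 4: at line 7 remove [cihxt,idjk] add [rdax,yeqw,foay] -> 14 lines: zqe vggb smv zyilj livqv enowx dyt ugt rdax yeqw foay rvqll bzivw mgivj
Hunk 5: at line 1 remove [vggb,smv,zyilj] add [sbb,fffg,heaz] -> 14 lines: zqe sbb fffg heaz livqv enowx dyt ugt rdax yeqw foay rvqll bzivw mgivj
Final line count: 14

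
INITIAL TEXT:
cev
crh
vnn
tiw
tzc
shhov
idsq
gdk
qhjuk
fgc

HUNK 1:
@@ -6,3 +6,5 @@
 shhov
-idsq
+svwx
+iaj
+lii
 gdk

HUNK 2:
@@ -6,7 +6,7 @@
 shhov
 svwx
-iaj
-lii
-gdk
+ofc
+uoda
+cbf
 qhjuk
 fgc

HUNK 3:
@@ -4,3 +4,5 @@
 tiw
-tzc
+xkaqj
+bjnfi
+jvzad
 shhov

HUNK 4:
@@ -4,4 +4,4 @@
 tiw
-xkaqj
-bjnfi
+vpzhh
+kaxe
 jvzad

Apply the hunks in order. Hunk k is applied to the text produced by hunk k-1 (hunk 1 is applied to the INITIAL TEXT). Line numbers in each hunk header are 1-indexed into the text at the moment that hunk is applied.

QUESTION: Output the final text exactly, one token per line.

Answer: cev
crh
vnn
tiw
vpzhh
kaxe
jvzad
shhov
svwx
ofc
uoda
cbf
qhjuk
fgc

Derivation:
Hunk 1: at line 6 remove [idsq] add [svwx,iaj,lii] -> 12 lines: cev crh vnn tiw tzc shhov svwx iaj lii gdk qhjuk fgc
Hunk 2: at line 6 remove [iaj,lii,gdk] add [ofc,uoda,cbf] -> 12 lines: cev crh vnn tiw tzc shhov svwx ofc uoda cbf qhjuk fgc
Hunk 3: at line 4 remove [tzc] add [xkaqj,bjnfi,jvzad] -> 14 lines: cev crh vnn tiw xkaqj bjnfi jvzad shhov svwx ofc uoda cbf qhjuk fgc
Hunk 4: at line 4 remove [xkaqj,bjnfi] add [vpzhh,kaxe] -> 14 lines: cev crh vnn tiw vpzhh kaxe jvzad shhov svwx ofc uoda cbf qhjuk fgc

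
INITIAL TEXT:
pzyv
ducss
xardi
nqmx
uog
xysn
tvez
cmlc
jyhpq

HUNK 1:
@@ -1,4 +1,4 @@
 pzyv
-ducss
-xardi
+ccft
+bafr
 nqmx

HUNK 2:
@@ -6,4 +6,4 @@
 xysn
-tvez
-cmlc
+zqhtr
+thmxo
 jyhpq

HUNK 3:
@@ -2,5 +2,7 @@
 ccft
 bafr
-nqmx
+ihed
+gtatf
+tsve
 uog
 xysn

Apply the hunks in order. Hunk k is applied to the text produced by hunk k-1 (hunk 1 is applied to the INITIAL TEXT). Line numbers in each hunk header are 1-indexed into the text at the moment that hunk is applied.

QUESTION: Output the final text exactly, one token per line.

Answer: pzyv
ccft
bafr
ihed
gtatf
tsve
uog
xysn
zqhtr
thmxo
jyhpq

Derivation:
Hunk 1: at line 1 remove [ducss,xardi] add [ccft,bafr] -> 9 lines: pzyv ccft bafr nqmx uog xysn tvez cmlc jyhpq
Hunk 2: at line 6 remove [tvez,cmlc] add [zqhtr,thmxo] -> 9 lines: pzyv ccft bafr nqmx uog xysn zqhtr thmxo jyhpq
Hunk 3: at line 2 remove [nqmx] add [ihed,gtatf,tsve] -> 11 lines: pzyv ccft bafr ihed gtatf tsve uog xysn zqhtr thmxo jyhpq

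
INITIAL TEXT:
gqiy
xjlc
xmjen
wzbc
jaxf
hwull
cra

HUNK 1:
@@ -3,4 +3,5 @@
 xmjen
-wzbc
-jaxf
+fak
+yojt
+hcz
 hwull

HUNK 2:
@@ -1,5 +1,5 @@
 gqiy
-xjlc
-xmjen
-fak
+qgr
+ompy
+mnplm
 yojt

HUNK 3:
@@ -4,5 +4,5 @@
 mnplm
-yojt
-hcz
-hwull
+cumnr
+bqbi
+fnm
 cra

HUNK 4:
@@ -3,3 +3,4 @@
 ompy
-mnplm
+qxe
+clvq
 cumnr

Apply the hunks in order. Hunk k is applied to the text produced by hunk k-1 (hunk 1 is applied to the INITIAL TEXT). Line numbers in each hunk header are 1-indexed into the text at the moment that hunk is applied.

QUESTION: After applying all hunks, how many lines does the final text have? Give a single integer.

Answer: 9

Derivation:
Hunk 1: at line 3 remove [wzbc,jaxf] add [fak,yojt,hcz] -> 8 lines: gqiy xjlc xmjen fak yojt hcz hwull cra
Hunk 2: at line 1 remove [xjlc,xmjen,fak] add [qgr,ompy,mnplm] -> 8 lines: gqiy qgr ompy mnplm yojt hcz hwull cra
Hunk 3: at line 4 remove [yojt,hcz,hwull] add [cumnr,bqbi,fnm] -> 8 lines: gqiy qgr ompy mnplm cumnr bqbi fnm cra
Hunk 4: at line 3 remove [mnplm] add [qxe,clvq] -> 9 lines: gqiy qgr ompy qxe clvq cumnr bqbi fnm cra
Final line count: 9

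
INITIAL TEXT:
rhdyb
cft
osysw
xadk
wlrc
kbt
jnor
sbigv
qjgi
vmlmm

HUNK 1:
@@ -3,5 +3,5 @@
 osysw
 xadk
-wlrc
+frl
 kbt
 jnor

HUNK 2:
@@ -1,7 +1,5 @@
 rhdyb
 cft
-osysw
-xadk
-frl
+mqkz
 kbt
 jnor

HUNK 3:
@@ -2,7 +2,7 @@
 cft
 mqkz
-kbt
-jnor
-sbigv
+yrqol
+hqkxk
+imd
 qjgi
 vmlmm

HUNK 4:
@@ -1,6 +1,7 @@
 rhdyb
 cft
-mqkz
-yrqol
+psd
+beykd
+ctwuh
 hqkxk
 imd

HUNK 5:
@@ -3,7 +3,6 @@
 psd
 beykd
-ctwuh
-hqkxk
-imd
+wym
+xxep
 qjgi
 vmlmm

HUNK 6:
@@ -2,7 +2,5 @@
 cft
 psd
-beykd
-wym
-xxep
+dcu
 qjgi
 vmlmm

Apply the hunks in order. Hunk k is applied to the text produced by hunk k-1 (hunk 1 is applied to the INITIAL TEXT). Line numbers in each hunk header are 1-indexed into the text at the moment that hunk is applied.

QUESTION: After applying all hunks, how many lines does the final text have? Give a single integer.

Hunk 1: at line 3 remove [wlrc] add [frl] -> 10 lines: rhdyb cft osysw xadk frl kbt jnor sbigv qjgi vmlmm
Hunk 2: at line 1 remove [osysw,xadk,frl] add [mqkz] -> 8 lines: rhdyb cft mqkz kbt jnor sbigv qjgi vmlmm
Hunk 3: at line 2 remove [kbt,jnor,sbigv] add [yrqol,hqkxk,imd] -> 8 lines: rhdyb cft mqkz yrqol hqkxk imd qjgi vmlmm
Hunk 4: at line 1 remove [mqkz,yrqol] add [psd,beykd,ctwuh] -> 9 lines: rhdyb cft psd beykd ctwuh hqkxk imd qjgi vmlmm
Hunk 5: at line 3 remove [ctwuh,hqkxk,imd] add [wym,xxep] -> 8 lines: rhdyb cft psd beykd wym xxep qjgi vmlmm
Hunk 6: at line 2 remove [beykd,wym,xxep] add [dcu] -> 6 lines: rhdyb cft psd dcu qjgi vmlmm
Final line count: 6

Answer: 6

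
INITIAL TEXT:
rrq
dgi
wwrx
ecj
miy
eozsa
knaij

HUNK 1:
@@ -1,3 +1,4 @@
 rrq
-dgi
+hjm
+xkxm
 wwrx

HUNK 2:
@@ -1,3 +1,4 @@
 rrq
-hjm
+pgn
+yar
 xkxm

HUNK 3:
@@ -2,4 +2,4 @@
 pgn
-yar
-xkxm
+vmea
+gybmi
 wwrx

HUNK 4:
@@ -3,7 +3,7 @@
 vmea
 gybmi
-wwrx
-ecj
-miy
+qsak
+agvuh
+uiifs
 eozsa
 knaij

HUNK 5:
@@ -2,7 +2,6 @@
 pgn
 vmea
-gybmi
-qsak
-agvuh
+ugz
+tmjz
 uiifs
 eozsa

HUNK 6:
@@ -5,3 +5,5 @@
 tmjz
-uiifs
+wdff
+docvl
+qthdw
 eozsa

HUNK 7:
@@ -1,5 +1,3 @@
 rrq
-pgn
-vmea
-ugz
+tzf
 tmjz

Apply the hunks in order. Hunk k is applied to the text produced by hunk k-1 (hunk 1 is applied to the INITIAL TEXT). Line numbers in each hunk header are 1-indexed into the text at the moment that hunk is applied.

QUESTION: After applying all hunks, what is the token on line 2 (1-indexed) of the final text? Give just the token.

Hunk 1: at line 1 remove [dgi] add [hjm,xkxm] -> 8 lines: rrq hjm xkxm wwrx ecj miy eozsa knaij
Hunk 2: at line 1 remove [hjm] add [pgn,yar] -> 9 lines: rrq pgn yar xkxm wwrx ecj miy eozsa knaij
Hunk 3: at line 2 remove [yar,xkxm] add [vmea,gybmi] -> 9 lines: rrq pgn vmea gybmi wwrx ecj miy eozsa knaij
Hunk 4: at line 3 remove [wwrx,ecj,miy] add [qsak,agvuh,uiifs] -> 9 lines: rrq pgn vmea gybmi qsak agvuh uiifs eozsa knaij
Hunk 5: at line 2 remove [gybmi,qsak,agvuh] add [ugz,tmjz] -> 8 lines: rrq pgn vmea ugz tmjz uiifs eozsa knaij
Hunk 6: at line 5 remove [uiifs] add [wdff,docvl,qthdw] -> 10 lines: rrq pgn vmea ugz tmjz wdff docvl qthdw eozsa knaij
Hunk 7: at line 1 remove [pgn,vmea,ugz] add [tzf] -> 8 lines: rrq tzf tmjz wdff docvl qthdw eozsa knaij
Final line 2: tzf

Answer: tzf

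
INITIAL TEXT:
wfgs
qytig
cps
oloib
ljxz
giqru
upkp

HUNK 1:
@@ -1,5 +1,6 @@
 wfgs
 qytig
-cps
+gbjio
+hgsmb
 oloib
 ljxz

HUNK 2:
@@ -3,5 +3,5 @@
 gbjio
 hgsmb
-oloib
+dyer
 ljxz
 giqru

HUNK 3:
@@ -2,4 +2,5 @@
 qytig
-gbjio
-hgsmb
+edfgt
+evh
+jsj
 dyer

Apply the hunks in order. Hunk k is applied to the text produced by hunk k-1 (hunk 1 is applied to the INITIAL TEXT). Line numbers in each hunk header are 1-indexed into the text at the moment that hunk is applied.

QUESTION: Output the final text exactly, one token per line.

Hunk 1: at line 1 remove [cps] add [gbjio,hgsmb] -> 8 lines: wfgs qytig gbjio hgsmb oloib ljxz giqru upkp
Hunk 2: at line 3 remove [oloib] add [dyer] -> 8 lines: wfgs qytig gbjio hgsmb dyer ljxz giqru upkp
Hunk 3: at line 2 remove [gbjio,hgsmb] add [edfgt,evh,jsj] -> 9 lines: wfgs qytig edfgt evh jsj dyer ljxz giqru upkp

Answer: wfgs
qytig
edfgt
evh
jsj
dyer
ljxz
giqru
upkp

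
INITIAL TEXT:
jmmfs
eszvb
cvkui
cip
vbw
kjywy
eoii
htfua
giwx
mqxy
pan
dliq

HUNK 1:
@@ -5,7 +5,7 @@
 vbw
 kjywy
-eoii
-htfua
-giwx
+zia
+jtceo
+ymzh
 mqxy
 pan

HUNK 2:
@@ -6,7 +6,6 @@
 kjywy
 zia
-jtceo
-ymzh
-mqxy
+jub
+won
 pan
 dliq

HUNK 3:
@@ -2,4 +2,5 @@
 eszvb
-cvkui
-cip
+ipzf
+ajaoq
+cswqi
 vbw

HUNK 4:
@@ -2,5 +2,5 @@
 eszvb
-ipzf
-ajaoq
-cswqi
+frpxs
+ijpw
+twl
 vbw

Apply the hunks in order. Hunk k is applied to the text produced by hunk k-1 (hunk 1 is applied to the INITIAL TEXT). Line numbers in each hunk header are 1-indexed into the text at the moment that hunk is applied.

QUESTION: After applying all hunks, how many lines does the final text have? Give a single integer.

Hunk 1: at line 5 remove [eoii,htfua,giwx] add [zia,jtceo,ymzh] -> 12 lines: jmmfs eszvb cvkui cip vbw kjywy zia jtceo ymzh mqxy pan dliq
Hunk 2: at line 6 remove [jtceo,ymzh,mqxy] add [jub,won] -> 11 lines: jmmfs eszvb cvkui cip vbw kjywy zia jub won pan dliq
Hunk 3: at line 2 remove [cvkui,cip] add [ipzf,ajaoq,cswqi] -> 12 lines: jmmfs eszvb ipzf ajaoq cswqi vbw kjywy zia jub won pan dliq
Hunk 4: at line 2 remove [ipzf,ajaoq,cswqi] add [frpxs,ijpw,twl] -> 12 lines: jmmfs eszvb frpxs ijpw twl vbw kjywy zia jub won pan dliq
Final line count: 12

Answer: 12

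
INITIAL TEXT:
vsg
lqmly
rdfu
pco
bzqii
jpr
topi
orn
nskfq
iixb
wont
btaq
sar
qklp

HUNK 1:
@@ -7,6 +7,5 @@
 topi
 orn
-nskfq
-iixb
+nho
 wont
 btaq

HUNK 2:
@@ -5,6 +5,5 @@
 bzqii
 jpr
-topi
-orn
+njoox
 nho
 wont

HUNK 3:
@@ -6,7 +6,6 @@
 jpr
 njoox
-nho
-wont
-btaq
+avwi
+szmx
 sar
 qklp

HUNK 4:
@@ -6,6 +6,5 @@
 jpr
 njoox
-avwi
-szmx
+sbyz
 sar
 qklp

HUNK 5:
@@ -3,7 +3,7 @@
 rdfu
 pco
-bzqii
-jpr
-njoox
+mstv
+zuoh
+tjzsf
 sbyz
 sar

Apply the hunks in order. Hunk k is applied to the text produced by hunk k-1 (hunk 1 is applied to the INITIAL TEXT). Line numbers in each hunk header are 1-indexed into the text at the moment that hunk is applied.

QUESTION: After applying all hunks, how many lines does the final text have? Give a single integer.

Answer: 10

Derivation:
Hunk 1: at line 7 remove [nskfq,iixb] add [nho] -> 13 lines: vsg lqmly rdfu pco bzqii jpr topi orn nho wont btaq sar qklp
Hunk 2: at line 5 remove [topi,orn] add [njoox] -> 12 lines: vsg lqmly rdfu pco bzqii jpr njoox nho wont btaq sar qklp
Hunk 3: at line 6 remove [nho,wont,btaq] add [avwi,szmx] -> 11 lines: vsg lqmly rdfu pco bzqii jpr njoox avwi szmx sar qklp
Hunk 4: at line 6 remove [avwi,szmx] add [sbyz] -> 10 lines: vsg lqmly rdfu pco bzqii jpr njoox sbyz sar qklp
Hunk 5: at line 3 remove [bzqii,jpr,njoox] add [mstv,zuoh,tjzsf] -> 10 lines: vsg lqmly rdfu pco mstv zuoh tjzsf sbyz sar qklp
Final line count: 10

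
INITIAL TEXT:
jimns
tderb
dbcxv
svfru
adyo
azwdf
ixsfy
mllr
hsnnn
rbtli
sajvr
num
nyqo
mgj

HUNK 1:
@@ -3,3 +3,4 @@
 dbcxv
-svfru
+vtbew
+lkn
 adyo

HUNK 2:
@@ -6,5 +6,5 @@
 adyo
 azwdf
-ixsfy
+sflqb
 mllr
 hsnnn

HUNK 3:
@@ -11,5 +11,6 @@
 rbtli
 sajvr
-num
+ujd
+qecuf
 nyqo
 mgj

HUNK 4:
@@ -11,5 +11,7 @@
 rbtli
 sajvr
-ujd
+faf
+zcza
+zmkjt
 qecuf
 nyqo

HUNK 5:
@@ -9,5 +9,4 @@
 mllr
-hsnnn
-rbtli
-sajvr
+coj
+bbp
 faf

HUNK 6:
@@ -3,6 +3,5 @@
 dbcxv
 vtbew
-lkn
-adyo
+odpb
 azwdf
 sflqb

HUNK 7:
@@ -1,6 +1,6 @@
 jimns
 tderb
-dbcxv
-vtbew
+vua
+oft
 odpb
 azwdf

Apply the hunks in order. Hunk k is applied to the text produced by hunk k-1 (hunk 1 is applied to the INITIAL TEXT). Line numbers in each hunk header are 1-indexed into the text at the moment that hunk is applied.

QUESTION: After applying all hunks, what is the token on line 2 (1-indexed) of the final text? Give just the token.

Answer: tderb

Derivation:
Hunk 1: at line 3 remove [svfru] add [vtbew,lkn] -> 15 lines: jimns tderb dbcxv vtbew lkn adyo azwdf ixsfy mllr hsnnn rbtli sajvr num nyqo mgj
Hunk 2: at line 6 remove [ixsfy] add [sflqb] -> 15 lines: jimns tderb dbcxv vtbew lkn adyo azwdf sflqb mllr hsnnn rbtli sajvr num nyqo mgj
Hunk 3: at line 11 remove [num] add [ujd,qecuf] -> 16 lines: jimns tderb dbcxv vtbew lkn adyo azwdf sflqb mllr hsnnn rbtli sajvr ujd qecuf nyqo mgj
Hunk 4: at line 11 remove [ujd] add [faf,zcza,zmkjt] -> 18 lines: jimns tderb dbcxv vtbew lkn adyo azwdf sflqb mllr hsnnn rbtli sajvr faf zcza zmkjt qecuf nyqo mgj
Hunk 5: at line 9 remove [hsnnn,rbtli,sajvr] add [coj,bbp] -> 17 lines: jimns tderb dbcxv vtbew lkn adyo azwdf sflqb mllr coj bbp faf zcza zmkjt qecuf nyqo mgj
Hunk 6: at line 3 remove [lkn,adyo] add [odpb] -> 16 lines: jimns tderb dbcxv vtbew odpb azwdf sflqb mllr coj bbp faf zcza zmkjt qecuf nyqo mgj
Hunk 7: at line 1 remove [dbcxv,vtbew] add [vua,oft] -> 16 lines: jimns tderb vua oft odpb azwdf sflqb mllr coj bbp faf zcza zmkjt qecuf nyqo mgj
Final line 2: tderb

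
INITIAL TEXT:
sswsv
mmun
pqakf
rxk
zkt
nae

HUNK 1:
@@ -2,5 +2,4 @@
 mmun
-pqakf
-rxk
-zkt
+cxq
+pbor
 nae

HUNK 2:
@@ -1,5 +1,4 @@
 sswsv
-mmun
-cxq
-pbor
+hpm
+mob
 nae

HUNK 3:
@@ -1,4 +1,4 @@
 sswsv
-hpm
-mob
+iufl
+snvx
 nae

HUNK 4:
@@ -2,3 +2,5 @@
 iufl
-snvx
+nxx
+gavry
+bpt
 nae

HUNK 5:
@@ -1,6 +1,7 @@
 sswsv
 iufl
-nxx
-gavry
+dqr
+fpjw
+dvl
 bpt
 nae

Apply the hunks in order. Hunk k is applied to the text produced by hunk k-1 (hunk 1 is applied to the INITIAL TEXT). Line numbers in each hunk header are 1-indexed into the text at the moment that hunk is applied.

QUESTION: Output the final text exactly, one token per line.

Answer: sswsv
iufl
dqr
fpjw
dvl
bpt
nae

Derivation:
Hunk 1: at line 2 remove [pqakf,rxk,zkt] add [cxq,pbor] -> 5 lines: sswsv mmun cxq pbor nae
Hunk 2: at line 1 remove [mmun,cxq,pbor] add [hpm,mob] -> 4 lines: sswsv hpm mob nae
Hunk 3: at line 1 remove [hpm,mob] add [iufl,snvx] -> 4 lines: sswsv iufl snvx nae
Hunk 4: at line 2 remove [snvx] add [nxx,gavry,bpt] -> 6 lines: sswsv iufl nxx gavry bpt nae
Hunk 5: at line 1 remove [nxx,gavry] add [dqr,fpjw,dvl] -> 7 lines: sswsv iufl dqr fpjw dvl bpt nae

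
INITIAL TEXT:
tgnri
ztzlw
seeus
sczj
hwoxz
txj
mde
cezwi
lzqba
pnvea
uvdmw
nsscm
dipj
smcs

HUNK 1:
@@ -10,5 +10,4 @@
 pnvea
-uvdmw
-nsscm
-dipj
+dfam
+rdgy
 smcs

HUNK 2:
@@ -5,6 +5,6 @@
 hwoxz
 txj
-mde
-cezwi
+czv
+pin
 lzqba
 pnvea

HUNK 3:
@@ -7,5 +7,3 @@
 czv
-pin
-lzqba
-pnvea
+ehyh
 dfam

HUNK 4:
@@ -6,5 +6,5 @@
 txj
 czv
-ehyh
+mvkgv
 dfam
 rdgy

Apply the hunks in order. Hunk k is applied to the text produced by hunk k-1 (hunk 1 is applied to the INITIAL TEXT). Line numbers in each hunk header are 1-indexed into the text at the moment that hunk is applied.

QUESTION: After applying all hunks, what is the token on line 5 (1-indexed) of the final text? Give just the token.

Answer: hwoxz

Derivation:
Hunk 1: at line 10 remove [uvdmw,nsscm,dipj] add [dfam,rdgy] -> 13 lines: tgnri ztzlw seeus sczj hwoxz txj mde cezwi lzqba pnvea dfam rdgy smcs
Hunk 2: at line 5 remove [mde,cezwi] add [czv,pin] -> 13 lines: tgnri ztzlw seeus sczj hwoxz txj czv pin lzqba pnvea dfam rdgy smcs
Hunk 3: at line 7 remove [pin,lzqba,pnvea] add [ehyh] -> 11 lines: tgnri ztzlw seeus sczj hwoxz txj czv ehyh dfam rdgy smcs
Hunk 4: at line 6 remove [ehyh] add [mvkgv] -> 11 lines: tgnri ztzlw seeus sczj hwoxz txj czv mvkgv dfam rdgy smcs
Final line 5: hwoxz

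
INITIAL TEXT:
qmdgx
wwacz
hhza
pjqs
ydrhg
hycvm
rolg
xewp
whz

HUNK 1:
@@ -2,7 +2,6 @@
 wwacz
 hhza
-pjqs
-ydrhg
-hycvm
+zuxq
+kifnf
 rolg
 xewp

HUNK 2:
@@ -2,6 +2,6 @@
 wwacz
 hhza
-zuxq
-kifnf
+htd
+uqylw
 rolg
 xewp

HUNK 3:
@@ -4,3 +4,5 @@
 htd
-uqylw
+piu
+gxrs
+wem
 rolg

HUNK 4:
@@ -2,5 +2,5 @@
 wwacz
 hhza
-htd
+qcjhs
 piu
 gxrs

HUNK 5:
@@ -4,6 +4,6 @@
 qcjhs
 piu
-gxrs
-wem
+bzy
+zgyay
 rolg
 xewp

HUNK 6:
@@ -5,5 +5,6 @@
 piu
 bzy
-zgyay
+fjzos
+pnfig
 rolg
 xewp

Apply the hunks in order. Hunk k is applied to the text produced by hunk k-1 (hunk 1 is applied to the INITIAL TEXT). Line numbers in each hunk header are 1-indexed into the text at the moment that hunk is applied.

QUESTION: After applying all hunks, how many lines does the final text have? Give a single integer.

Hunk 1: at line 2 remove [pjqs,ydrhg,hycvm] add [zuxq,kifnf] -> 8 lines: qmdgx wwacz hhza zuxq kifnf rolg xewp whz
Hunk 2: at line 2 remove [zuxq,kifnf] add [htd,uqylw] -> 8 lines: qmdgx wwacz hhza htd uqylw rolg xewp whz
Hunk 3: at line 4 remove [uqylw] add [piu,gxrs,wem] -> 10 lines: qmdgx wwacz hhza htd piu gxrs wem rolg xewp whz
Hunk 4: at line 2 remove [htd] add [qcjhs] -> 10 lines: qmdgx wwacz hhza qcjhs piu gxrs wem rolg xewp whz
Hunk 5: at line 4 remove [gxrs,wem] add [bzy,zgyay] -> 10 lines: qmdgx wwacz hhza qcjhs piu bzy zgyay rolg xewp whz
Hunk 6: at line 5 remove [zgyay] add [fjzos,pnfig] -> 11 lines: qmdgx wwacz hhza qcjhs piu bzy fjzos pnfig rolg xewp whz
Final line count: 11

Answer: 11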